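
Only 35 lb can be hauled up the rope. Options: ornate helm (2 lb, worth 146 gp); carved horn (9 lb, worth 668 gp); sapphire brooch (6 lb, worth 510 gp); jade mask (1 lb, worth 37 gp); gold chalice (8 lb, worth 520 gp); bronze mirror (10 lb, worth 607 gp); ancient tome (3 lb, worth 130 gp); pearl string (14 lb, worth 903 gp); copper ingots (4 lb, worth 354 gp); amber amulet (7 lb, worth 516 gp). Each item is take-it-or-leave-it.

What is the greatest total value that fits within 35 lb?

Filling by ratio: ornate helm + carved horn + sapphire brooch + jade mask + ancient tome + copper ingots + amber amulet for 2361, with 3 lb left unused.
The 5 lb tied up in ornate helm and ancient tome is better spent on gold chalice — total rises to 2605 (35 lb).
The closest alternative, ornate helm + carved horn + sapphire brooch + pearl string + copper ingots, reaches only 2581.

2605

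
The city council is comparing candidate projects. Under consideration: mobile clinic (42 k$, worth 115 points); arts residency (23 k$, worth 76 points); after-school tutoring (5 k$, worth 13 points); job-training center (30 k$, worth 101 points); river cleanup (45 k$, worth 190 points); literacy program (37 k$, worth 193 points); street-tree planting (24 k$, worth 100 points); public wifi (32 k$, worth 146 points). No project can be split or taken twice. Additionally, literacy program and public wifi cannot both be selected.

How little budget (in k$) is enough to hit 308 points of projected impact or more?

Minimise k$ subject to total projected impact ≥ 308.
Taking river cleanup + public wifi gives 336 (≥ 308) for 77 k$.
Below 77 k$ the best achievable stays under 308.

77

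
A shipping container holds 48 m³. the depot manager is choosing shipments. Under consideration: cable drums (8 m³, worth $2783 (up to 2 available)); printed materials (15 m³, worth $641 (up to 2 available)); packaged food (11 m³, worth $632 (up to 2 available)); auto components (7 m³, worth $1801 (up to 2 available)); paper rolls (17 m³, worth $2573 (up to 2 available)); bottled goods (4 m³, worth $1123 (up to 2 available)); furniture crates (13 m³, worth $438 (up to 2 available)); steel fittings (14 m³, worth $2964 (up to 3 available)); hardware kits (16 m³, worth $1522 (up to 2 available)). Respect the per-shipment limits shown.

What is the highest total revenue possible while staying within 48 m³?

13255

A density-first pass picks 2×cable drums + 2×auto components + 2×bottled goods — 11414 at 38 m³.
Dropping bottled goods frees 4 m³; slotting in steel fittings (14 m³) lifts the total to 13255 at 48 m³.
No other feasible combination exceeds 13255.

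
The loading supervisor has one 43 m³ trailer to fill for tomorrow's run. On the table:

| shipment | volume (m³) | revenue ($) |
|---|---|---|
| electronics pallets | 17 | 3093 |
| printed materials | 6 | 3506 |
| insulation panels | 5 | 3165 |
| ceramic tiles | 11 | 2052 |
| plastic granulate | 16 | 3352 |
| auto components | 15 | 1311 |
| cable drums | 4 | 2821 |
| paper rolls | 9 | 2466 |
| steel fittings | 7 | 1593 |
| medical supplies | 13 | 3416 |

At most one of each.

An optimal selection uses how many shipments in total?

6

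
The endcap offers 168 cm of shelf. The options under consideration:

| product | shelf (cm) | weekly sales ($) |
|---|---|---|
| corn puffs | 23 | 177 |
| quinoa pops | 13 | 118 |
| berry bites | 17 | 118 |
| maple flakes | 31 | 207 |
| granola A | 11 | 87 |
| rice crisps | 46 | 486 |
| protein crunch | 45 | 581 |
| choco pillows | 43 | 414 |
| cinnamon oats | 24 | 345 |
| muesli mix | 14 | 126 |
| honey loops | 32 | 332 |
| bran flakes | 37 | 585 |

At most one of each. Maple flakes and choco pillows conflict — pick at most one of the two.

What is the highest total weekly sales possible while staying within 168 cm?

2123

Filling by ratio: quinoa pops + rice crisps + protein crunch + cinnamon oats + bran flakes for 2115, with 3 cm left unused.
The 13 cm tied up in quinoa pops is better spent on muesli mix — total rises to 2123 (166 cm).
An exhaustive check of the 4096 subsets confirms 2123.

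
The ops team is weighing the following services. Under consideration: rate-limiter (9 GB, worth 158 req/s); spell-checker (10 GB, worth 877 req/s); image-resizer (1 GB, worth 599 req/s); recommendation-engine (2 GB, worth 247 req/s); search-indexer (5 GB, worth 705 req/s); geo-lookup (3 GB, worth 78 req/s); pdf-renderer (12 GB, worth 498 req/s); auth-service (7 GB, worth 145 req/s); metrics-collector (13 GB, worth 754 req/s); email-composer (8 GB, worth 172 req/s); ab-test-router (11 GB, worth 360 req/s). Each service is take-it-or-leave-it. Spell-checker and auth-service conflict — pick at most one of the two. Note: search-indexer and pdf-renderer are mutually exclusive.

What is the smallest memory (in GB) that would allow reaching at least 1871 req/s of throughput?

Look for the lowest-memory combination reaching 1871.
spell-checker + image-resizer + search-indexer: 2181 throughput at 16 GB.
No combination under 16 GB hits 1871.

16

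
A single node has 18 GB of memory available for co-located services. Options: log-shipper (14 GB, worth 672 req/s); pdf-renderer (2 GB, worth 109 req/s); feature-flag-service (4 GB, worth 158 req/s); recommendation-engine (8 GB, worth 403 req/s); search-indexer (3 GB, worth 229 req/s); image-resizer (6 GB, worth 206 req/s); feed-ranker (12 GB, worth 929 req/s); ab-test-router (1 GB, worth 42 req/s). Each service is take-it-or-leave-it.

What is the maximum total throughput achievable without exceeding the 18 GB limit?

Density check — feed-ranker 77.42, search-indexer 76.33, pdf-renderer 54.50, recommendation-engine 50.38 are the best per GB.
Pdf-renderer + search-indexer + feed-ranker + ab-test-router uses 18 of the 18 GB and totals 1309.
An exhaustive check of the 256 subsets confirms 1309.

1309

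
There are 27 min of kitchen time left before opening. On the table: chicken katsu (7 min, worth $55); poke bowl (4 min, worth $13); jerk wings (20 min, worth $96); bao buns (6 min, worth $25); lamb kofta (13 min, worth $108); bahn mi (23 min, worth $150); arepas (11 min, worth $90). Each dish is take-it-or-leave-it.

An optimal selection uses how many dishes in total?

2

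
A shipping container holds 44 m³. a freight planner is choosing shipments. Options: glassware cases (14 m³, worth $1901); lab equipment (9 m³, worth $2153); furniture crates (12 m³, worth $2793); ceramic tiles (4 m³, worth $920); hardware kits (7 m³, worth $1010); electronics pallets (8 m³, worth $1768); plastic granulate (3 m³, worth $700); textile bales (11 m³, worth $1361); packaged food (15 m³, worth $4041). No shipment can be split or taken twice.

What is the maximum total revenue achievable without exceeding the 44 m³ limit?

Taking the top-ratio shipments first gives lab equipment + furniture crates + ceramic tiles + plastic granulate + packaged food for 10607 (43 m³).
The 7 m³ tied up in ceramic tiles and plastic granulate is better spent on electronics pallets — total rises to 10755 (44 m³).

10755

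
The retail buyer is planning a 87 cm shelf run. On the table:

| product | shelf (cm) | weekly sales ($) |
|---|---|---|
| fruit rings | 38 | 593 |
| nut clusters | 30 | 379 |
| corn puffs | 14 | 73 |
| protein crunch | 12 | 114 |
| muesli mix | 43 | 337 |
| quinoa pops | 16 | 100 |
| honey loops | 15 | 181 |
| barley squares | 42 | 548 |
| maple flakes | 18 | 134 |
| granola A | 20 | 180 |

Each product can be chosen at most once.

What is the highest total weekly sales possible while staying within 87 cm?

1153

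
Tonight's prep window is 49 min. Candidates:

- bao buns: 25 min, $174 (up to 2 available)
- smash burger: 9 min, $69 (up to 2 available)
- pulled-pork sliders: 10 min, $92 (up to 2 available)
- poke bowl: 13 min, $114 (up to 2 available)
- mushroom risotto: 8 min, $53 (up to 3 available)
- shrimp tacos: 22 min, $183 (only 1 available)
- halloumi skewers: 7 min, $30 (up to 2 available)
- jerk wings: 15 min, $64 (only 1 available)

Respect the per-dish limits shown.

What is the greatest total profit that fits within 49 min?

412

Taking 2×pulled-pork sliders + 2×poke bowl: 46 min used, 412 in profit.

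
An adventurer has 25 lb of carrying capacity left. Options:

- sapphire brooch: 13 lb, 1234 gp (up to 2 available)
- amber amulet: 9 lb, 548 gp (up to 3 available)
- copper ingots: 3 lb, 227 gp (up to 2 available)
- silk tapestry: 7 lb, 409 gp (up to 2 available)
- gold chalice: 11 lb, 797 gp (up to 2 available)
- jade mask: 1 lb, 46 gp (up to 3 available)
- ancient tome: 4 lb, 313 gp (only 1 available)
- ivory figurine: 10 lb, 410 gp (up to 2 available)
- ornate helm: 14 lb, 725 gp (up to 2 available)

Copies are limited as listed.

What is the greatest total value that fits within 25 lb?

Sapphire brooch + 2×copper ingots + 2×jade mask + ancient tome uses 25 of the 25 lb and totals 2093.
No other feasible combination exceeds 2093.

2093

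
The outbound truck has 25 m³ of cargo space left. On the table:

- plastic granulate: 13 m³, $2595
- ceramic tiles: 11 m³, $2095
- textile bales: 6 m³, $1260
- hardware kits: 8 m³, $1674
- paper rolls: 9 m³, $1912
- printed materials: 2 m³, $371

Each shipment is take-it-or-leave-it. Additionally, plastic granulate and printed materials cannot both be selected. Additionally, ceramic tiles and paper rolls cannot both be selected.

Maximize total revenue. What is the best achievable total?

5217

Best packing: textile bales + hardware kits + paper rolls + printed materials — 25 m³, 5217 total.
Runner-up ceramic tiles + textile bales + hardware kits tops out at 5029.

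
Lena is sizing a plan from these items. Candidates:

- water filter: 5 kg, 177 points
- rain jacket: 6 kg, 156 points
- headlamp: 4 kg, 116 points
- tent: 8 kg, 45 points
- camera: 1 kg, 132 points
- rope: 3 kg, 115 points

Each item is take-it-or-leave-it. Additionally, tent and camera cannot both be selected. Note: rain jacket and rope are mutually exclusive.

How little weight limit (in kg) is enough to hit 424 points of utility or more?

Minimise kg subject to total utility ≥ 424.
water filter + camera + rope: 424 utility at 9 kg.
Any bundle with less than 9 kg falls short of 424.

9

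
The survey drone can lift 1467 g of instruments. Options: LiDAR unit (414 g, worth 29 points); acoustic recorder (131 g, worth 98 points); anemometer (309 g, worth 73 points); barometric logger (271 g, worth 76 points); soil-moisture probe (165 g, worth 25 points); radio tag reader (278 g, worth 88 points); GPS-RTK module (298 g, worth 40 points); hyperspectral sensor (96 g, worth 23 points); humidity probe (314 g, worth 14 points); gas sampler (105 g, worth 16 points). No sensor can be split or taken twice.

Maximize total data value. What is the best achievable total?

400

By data value per g: acoustic recorder 0.75, radio tag reader 0.32, barometric logger 0.28 lead.
Greedy by ratio would take acoustic recorder + anemometer + barometric logger + soil-moisture probe + radio tag reader + hyperspectral sensor + gas sampler: 1355 g used, total 399.
Dropping hyperspectral sensor and gas sampler frees 201 g; slotting in GPS-RTK module (298 g) lifts the total to 400 at 1452 g.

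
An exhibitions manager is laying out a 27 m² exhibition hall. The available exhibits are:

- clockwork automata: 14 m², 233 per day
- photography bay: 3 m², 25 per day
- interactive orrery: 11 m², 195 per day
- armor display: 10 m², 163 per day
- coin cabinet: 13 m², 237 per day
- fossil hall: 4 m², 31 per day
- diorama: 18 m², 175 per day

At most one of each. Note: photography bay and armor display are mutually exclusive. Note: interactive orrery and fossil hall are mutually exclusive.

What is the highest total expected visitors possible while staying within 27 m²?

470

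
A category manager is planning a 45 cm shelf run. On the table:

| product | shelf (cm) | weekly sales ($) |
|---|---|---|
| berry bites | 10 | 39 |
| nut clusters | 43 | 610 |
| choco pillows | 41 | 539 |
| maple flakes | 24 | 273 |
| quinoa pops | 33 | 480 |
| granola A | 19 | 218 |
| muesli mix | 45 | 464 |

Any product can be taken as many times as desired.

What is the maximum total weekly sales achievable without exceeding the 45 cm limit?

By weekly sales per cm: quinoa pops 14.55, nut clusters 14.19, choco pillows 13.15 lead.
Taking the top-ratio products first gives berry bites + quinoa pops for 519 (43 cm).
Replace berry bites and quinoa pops with nut clusters: the trade gains 91 net, giving 610 at 43 cm.

610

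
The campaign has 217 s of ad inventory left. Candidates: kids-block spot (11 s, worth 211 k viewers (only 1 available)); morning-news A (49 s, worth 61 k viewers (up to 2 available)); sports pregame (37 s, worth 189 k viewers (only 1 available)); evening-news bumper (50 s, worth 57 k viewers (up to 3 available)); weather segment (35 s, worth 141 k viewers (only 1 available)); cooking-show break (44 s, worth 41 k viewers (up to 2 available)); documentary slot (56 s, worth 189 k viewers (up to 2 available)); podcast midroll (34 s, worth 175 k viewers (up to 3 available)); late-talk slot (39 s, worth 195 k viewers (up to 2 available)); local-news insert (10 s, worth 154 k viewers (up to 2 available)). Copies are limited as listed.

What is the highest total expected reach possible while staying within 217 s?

1448

Filling by ratio: kids-block spot + sports pregame + 3×podcast midroll + late-talk slot + 2×local-news insert for 1428, with 8 s left unused.
The 34 s tied up in podcast midroll is better spent on late-talk slot — total rises to 1448 (214 s).
No other feasible combination exceeds 1448.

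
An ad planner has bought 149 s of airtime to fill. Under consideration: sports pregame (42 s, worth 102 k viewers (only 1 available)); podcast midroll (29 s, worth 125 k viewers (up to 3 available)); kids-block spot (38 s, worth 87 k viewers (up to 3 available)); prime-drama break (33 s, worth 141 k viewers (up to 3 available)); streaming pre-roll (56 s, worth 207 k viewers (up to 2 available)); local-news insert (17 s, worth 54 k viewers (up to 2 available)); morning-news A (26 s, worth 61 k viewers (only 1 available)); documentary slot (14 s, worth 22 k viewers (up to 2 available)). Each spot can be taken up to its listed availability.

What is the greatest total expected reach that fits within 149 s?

The ratio heuristic lands on 3×podcast midroll + prime-drama break + local-news insert (570) but leaves 12 s idle.
Dropping 2×podcast midroll frees 58 s; slotting in 2×prime-drama break (66 s) lifts the total to 602 at 145 s.
No other feasible combination exceeds 602.

602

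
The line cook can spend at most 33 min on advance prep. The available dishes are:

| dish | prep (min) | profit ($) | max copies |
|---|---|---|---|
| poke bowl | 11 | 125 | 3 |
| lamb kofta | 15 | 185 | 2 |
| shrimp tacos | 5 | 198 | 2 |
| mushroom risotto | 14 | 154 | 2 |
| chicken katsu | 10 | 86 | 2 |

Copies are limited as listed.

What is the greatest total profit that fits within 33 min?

Density check — shrimp tacos 39.60, lamb kofta 12.33, poke bowl 11.36, mushroom risotto 11.00 are the best per min.
Taking the top-ratio dishes first gives lamb kofta + 2×shrimp tacos for 581 (25 min).
The 15 min tied up in lamb kofta is better spent on 2×poke bowl — total rises to 646 (32 min).

646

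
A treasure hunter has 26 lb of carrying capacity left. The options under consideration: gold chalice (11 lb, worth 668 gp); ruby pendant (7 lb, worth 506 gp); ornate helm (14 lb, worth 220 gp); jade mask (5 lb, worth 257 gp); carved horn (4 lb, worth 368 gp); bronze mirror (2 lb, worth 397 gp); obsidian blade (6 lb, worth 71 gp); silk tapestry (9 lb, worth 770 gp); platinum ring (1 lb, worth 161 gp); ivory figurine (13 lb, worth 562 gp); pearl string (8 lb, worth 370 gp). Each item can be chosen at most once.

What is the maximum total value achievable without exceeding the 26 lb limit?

2203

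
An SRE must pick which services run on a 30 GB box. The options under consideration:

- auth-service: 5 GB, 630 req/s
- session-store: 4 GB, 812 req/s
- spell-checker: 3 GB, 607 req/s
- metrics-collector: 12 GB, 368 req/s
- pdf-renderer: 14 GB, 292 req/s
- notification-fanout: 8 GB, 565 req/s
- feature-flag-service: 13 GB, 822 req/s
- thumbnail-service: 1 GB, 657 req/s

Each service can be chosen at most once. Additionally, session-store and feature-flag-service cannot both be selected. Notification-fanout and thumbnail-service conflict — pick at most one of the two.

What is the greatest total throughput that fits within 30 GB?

Ranking by ratio (throughput/GB): thumbnail-service 657.00, session-store 203.00, spell-checker 202.33.
Best packing: auth-service + session-store + spell-checker + metrics-collector + thumbnail-service — 25 GB, 3074 total.

3074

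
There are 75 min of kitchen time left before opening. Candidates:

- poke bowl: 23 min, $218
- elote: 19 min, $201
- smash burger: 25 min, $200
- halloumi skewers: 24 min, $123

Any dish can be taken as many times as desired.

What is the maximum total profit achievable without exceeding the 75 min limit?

654

Filling by ratio: 3×elote for 603, with 18 min left unused.
The 57 min tied up in 3×elote is better spent on 3×poke bowl — total rises to 654 (69 min).
That's the maximum — no swap from here does better than 654.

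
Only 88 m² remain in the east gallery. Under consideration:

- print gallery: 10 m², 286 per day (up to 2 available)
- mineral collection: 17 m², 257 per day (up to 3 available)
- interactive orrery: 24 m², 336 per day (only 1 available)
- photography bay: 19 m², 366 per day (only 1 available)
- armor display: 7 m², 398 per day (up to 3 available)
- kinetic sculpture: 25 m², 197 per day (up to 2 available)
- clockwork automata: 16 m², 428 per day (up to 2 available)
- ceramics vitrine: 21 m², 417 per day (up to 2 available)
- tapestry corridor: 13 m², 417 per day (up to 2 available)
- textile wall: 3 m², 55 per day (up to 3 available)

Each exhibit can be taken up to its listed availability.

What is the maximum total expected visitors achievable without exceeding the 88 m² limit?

3083

Best packing: 2×print gallery + 3×armor display + clockwork automata + 2×tapestry corridor + textile wall — 86 m², 3083 total.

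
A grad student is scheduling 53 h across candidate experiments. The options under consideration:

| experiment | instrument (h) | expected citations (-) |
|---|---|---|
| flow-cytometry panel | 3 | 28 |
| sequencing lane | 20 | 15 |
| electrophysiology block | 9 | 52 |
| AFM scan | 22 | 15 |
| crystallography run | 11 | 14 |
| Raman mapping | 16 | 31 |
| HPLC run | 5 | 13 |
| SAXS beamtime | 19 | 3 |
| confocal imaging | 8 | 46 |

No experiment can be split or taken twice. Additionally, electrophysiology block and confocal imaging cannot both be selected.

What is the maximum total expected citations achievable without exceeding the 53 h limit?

139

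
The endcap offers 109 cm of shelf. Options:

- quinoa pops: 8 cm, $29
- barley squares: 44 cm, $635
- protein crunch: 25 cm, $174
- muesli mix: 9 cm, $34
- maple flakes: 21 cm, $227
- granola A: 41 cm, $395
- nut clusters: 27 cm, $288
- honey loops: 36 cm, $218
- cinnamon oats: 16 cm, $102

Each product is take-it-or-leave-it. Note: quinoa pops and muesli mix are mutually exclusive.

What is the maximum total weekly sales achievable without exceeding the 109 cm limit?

Density check — barley squares 14.43, maple flakes 10.81, nut clusters 10.67 are the best per cm.
A density-first pass picks barley squares + maple flakes + nut clusters + cinnamon oats — 1252 at 108 cm.
Dropping nut clusters and cinnamon oats frees 43 cm; slotting in granola A (41 cm) lifts the total to 1257 at 106 cm.

1257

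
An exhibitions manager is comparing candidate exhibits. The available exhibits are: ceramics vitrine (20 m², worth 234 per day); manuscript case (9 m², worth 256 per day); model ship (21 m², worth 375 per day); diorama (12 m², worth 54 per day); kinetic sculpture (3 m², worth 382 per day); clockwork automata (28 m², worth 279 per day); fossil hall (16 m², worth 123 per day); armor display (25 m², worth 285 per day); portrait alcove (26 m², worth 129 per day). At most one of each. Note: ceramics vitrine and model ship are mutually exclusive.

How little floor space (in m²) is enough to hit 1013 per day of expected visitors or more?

Need the lightest bundle worth ≥ 1013.
manuscript case + model ship + kinetic sculpture reaches 1013 using 33 m².
No combination under 33 m² hits 1013.

33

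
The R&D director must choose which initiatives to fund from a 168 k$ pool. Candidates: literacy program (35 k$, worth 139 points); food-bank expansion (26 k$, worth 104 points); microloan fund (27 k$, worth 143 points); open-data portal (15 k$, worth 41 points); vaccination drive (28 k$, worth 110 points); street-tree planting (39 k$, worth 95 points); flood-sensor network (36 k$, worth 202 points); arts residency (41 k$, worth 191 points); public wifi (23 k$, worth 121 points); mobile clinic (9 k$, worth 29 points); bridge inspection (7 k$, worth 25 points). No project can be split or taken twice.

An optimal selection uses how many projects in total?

6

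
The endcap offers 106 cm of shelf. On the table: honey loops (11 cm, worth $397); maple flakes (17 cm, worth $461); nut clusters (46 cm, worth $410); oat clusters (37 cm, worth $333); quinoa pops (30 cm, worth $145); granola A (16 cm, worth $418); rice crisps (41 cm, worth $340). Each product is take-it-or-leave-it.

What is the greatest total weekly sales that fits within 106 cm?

Filling by ratio: honey loops + maple flakes + oat clusters + granola A for 1609, with 25 cm left unused.
Replace oat clusters with nut clusters: the trade gains 77 net, giving 1686 at 90 cm.
Runner-up honey loops + maple flakes + granola A + rice crisps tops out at 1616.

1686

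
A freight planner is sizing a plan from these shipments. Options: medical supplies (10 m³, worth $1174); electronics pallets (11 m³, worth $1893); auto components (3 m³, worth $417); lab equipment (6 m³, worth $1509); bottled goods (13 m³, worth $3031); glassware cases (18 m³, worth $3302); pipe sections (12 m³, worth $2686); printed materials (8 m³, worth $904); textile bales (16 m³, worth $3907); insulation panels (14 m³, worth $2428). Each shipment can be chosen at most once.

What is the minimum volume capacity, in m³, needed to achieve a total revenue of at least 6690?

29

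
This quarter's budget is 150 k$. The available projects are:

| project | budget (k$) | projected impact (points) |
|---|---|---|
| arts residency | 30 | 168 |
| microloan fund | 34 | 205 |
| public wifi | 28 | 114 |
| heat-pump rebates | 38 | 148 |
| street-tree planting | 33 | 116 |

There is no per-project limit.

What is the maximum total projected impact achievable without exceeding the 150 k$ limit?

840

Ranking by ratio (projected impact/k$): microloan fund 6.03, arts residency 5.60, public wifi 4.07, heat-pump rebates 3.89.
A density-first pass picks 4×microloan fund — 820 at 136 k$.
Replace 4×microloan fund with 5×arts residency: the trade gains 20 net, giving 840 at 150 k$.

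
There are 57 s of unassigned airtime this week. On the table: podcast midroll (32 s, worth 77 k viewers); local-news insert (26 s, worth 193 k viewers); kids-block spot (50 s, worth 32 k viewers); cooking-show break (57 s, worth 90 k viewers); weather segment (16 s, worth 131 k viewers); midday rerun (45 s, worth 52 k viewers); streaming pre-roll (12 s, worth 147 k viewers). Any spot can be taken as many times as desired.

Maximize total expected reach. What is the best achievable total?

Best packing: 4×streaming pre-roll — 48 s, 588 total.

588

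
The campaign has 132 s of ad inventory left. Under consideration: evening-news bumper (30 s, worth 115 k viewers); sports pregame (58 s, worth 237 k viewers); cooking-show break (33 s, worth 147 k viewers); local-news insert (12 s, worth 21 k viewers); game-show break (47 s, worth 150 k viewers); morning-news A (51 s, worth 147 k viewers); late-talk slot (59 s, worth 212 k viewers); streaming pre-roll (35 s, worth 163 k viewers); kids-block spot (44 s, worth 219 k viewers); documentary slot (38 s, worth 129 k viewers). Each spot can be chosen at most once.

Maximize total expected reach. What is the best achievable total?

Taking the top-ratio spots first gives cooking-show break + local-news insert + streaming pre-roll + kids-block spot for 550 (124 s).
Using the slack differently, evening-news bumper + sports pregame + kids-block spot comes to 571 at 132 s.
No other feasible combination exceeds 571.

571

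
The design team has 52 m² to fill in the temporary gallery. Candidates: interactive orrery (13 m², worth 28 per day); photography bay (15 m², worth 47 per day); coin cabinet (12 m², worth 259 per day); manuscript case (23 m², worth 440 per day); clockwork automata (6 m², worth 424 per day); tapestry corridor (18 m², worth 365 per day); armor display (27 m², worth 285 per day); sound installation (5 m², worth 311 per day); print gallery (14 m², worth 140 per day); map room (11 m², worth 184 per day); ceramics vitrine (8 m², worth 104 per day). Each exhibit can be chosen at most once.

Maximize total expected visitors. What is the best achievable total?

1543

Ranking by ratio (expected visitors/m²): clockwork automata 70.67, sound installation 62.20, coin cabinet 21.58, tapestry corridor 20.28.
Best packing: coin cabinet + clockwork automata + tapestry corridor + sound installation + map room — 52 m², 1543 total.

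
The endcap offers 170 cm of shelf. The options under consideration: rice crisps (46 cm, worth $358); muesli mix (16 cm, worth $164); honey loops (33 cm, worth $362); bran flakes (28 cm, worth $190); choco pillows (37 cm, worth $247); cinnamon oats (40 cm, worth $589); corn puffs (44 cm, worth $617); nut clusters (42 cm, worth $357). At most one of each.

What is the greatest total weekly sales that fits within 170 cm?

Greedy by ratio would take muesli mix + honey loops + bran flakes + cinnamon oats + corn puffs: 161 cm used, total 1922.
Dropping bran flakes frees 28 cm; slotting in choco pillows (37 cm) lifts the total to 1979 at 170 cm.

1979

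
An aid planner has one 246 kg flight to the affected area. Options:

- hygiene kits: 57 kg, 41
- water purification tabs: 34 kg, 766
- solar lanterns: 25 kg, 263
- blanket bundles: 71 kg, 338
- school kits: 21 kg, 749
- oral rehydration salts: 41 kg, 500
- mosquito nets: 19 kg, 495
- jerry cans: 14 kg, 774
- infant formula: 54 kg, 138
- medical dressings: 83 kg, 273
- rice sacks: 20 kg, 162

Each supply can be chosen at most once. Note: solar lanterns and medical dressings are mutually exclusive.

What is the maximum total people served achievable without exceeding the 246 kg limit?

Ranking by ratio (people served/kg): jerry cans 55.29, school kits 35.67, mosquito nets 26.05, water purification tabs 22.53.
Best packing: water purification tabs + solar lanterns + blanket bundles + school kits + oral rehydration salts + mosquito nets + jerry cans + rice sacks — 245 kg, 4047 total.
No other feasible combination exceeds 4047.

4047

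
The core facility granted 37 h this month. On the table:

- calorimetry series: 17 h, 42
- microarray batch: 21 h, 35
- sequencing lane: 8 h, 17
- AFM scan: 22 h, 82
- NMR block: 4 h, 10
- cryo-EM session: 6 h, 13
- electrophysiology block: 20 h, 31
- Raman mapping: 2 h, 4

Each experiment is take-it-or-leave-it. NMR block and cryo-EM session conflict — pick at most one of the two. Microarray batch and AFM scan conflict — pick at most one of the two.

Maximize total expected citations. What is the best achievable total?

113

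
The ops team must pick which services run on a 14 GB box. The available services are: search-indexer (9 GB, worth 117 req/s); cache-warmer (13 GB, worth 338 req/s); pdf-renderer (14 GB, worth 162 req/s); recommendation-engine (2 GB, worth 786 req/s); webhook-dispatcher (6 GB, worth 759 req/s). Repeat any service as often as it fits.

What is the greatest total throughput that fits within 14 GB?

5502

By throughput per GB: recommendation-engine 393.00, webhook-dispatcher 126.50, cache-warmer 26.00, search-indexer 13.00 lead.
The ratio ordering already packs tightly: 7×recommendation-engine, 14 GB, 5502.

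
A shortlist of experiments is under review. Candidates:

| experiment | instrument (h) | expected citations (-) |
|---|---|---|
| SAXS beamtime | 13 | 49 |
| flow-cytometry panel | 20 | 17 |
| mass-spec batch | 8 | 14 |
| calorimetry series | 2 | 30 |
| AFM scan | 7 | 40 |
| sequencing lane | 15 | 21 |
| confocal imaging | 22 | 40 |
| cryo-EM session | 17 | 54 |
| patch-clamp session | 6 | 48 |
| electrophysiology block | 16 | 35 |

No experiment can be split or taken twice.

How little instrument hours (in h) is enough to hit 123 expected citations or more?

Minimise h subject to total expected citations ≥ 123.
SAXS beamtime + calorimetry series + patch-clamp session reaches 127 using 21 h.
Below 21 h the best achievable stays under 123.

21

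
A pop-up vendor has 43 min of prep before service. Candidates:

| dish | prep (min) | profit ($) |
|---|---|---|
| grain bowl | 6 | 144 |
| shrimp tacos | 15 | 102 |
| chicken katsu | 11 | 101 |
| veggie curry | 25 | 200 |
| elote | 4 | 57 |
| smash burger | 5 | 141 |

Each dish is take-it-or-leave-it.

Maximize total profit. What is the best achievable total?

The ratio ordering already packs tightly: grain bowl + shrimp tacos + chicken katsu + elote + smash burger, 41 min, 545.
That's the maximum — no swap from here does better than 545.

545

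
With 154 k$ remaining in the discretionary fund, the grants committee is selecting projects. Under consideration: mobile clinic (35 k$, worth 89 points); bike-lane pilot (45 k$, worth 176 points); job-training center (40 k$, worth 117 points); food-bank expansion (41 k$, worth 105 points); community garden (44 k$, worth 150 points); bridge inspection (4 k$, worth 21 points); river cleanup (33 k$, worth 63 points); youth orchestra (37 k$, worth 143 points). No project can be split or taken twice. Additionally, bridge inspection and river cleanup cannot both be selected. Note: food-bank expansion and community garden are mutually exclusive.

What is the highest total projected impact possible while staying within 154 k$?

490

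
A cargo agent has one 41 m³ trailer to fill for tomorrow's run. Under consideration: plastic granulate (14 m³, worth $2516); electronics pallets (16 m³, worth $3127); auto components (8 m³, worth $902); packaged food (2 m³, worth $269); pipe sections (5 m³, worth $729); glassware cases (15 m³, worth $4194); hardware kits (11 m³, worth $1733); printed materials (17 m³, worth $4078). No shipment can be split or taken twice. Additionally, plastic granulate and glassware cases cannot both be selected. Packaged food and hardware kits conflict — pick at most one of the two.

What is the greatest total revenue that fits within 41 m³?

Best packing: packaged food + pipe sections + glassware cases + printed materials — 39 m³, 9270 total.
Runner-up auto components + glassware cases + printed materials tops out at 9174.

9270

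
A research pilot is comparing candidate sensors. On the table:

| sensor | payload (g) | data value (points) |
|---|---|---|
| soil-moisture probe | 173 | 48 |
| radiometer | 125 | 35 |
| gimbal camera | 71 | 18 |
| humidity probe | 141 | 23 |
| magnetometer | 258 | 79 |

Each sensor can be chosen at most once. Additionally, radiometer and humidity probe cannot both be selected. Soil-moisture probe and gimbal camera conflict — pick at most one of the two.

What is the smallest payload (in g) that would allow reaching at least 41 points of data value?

Look for the lowest-payload combination reaching 41.
soil-moisture probe reaches 48 using 173 g.
Any bundle with less than 173 g falls short of 41.

173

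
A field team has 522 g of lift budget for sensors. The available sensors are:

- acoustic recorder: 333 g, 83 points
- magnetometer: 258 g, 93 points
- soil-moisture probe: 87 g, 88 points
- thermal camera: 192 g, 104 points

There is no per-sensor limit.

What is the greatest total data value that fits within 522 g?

528

Density check — soil-moisture probe 1.01, thermal camera 0.54, magnetometer 0.36 are the best per g.
Best packing: 6×soil-moisture probe — 522 g, 528 total.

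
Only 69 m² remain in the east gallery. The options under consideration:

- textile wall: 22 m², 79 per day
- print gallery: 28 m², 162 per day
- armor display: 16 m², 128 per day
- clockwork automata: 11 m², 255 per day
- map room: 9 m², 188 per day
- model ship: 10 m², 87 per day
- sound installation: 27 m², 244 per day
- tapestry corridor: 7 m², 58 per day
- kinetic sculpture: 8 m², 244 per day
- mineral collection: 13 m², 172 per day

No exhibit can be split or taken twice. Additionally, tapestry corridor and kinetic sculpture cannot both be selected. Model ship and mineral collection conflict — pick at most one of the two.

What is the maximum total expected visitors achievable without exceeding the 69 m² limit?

1103

Density check — kinetic sculpture 30.50, clockwork automata 23.18, map room 20.89, mineral collection 13.23 are the best per m².
Taking clockwork automata + map room + sound installation + kinetic sculpture + mineral collection: 68 m² used, 1103 in expected visitors.
Every other selection either busts 69 m² or breaks a pairing rule or fails to beat 1103.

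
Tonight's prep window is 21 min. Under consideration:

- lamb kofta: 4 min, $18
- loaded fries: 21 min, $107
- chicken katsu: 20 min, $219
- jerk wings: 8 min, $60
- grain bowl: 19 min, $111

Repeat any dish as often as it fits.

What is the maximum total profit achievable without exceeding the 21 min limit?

Chicken katsu uses 20 of the 21 min and totals 219.
No other feasible combination exceeds 219.

219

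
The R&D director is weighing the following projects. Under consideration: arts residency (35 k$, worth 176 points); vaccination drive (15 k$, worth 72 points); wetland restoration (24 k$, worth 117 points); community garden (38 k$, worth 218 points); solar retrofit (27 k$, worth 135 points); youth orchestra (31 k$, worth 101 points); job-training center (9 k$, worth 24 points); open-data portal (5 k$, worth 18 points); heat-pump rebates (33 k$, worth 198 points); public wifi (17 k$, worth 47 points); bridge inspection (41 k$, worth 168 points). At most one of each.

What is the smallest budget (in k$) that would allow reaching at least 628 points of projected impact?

118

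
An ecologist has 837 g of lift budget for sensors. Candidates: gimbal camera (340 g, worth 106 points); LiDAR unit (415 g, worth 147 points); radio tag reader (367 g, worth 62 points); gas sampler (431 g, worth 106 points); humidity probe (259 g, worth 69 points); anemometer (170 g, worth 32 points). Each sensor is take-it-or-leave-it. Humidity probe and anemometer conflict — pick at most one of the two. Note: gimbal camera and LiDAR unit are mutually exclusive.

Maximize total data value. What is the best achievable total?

216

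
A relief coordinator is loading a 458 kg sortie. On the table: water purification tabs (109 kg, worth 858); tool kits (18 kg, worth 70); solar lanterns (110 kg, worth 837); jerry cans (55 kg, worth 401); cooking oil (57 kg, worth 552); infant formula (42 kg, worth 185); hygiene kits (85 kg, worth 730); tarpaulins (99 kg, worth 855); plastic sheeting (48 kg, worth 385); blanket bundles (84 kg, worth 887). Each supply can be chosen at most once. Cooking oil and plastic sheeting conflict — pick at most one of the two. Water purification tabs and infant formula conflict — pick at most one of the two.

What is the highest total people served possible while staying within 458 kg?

Density check — blanket bundles 10.56, cooking oil 9.68, tarpaulins 8.64, hygiene kits 8.59 are the best per kg.
Water purification tabs + tool kits + cooking oil + hygiene kits + tarpaulins + blanket bundles uses 452 of the 458 kg and totals 3952.
Next best is tool kits + solar lanterns + cooking oil + hygiene kits + tarpaulins + blanket bundles at 3931 (453 kg) — short by 21.

3952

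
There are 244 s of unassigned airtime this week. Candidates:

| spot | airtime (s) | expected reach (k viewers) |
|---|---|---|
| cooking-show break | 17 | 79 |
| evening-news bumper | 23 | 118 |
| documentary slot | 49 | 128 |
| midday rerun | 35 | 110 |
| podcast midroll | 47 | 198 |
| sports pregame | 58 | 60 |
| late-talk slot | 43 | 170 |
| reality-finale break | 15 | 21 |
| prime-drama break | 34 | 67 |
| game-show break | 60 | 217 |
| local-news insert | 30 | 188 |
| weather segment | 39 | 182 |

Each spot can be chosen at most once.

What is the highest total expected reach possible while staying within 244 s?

1073

Filling by ratio: cooking-show break + evening-news bumper + midday rerun + podcast midroll + late-talk slot + local-news insert + weather segment for 1045, with 10 s left unused.
Dropping cooking-show break and midday rerun frees 52 s; slotting in game-show break (60 s) lifts the total to 1073 at 242 s.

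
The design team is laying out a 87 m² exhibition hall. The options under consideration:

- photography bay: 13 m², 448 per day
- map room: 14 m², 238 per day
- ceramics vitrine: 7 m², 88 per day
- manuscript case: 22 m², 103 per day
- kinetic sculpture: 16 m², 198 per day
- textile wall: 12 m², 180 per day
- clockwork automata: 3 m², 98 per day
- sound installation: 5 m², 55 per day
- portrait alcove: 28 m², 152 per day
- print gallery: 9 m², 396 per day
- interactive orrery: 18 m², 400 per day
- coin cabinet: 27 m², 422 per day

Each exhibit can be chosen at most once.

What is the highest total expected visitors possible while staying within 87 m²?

2002

Ranking by ratio (expected visitors/m²): print gallery 44.00, photography bay 34.46, clockwork automata 32.67.
Best packing: photography bay + map room + clockwork automata + print gallery + interactive orrery + coin cabinet — 84 m², 2002 total.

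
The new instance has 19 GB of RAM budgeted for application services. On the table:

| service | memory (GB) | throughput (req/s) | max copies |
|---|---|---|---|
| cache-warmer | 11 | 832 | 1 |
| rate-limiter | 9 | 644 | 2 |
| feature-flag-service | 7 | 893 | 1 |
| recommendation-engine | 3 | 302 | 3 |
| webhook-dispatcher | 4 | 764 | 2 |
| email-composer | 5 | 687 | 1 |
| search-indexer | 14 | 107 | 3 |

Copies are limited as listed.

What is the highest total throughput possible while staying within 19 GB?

2819

Best packing: 2×recommendation-engine + 2×webhook-dispatcher + email-composer — 19 GB, 2819 total.
Every other selection either busts 19 GB or exceeds an availability limit or fails to beat 2819.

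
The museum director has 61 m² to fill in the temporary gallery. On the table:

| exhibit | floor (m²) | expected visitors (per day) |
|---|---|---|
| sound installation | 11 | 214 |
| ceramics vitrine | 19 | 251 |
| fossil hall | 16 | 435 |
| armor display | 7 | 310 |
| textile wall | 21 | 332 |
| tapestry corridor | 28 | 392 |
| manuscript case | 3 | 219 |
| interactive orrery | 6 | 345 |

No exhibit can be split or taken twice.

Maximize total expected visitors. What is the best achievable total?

Taking the top-ratio exhibits first gives sound installation + fossil hall + armor display + manuscript case + interactive orrery for 1523 (43 m²).
The 11 m² tied up in sound installation is better spent on tapestry corridor — total rises to 1701 (60 m²).
The closest alternative, fossil hall + armor display + textile wall + manuscript case + interactive orrery, reaches only 1641.

1701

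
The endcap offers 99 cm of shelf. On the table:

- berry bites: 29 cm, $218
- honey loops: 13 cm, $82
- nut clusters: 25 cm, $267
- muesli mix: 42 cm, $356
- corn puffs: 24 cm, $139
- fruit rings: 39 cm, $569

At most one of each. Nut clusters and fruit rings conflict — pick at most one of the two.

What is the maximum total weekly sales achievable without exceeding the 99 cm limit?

1007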